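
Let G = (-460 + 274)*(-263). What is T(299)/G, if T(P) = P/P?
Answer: 1/48918 ≈ 2.0442e-5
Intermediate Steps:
G = 48918 (G = -186*(-263) = 48918)
T(P) = 1
T(299)/G = 1/48918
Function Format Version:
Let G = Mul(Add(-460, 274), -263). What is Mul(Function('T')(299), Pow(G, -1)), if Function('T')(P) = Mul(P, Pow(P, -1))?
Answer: Rational(1, 48918) ≈ 2.0442e-5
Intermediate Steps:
G = 48918 (G = Mul(-186, -263) = 48918)
Function('T')(P) = 1
Mul(Function('T')(299), Pow(G, -1)) = Mul(1, Pow(48918, -1)) = Mul(1, Rational(1, 48918)) = Rational(1, 48918)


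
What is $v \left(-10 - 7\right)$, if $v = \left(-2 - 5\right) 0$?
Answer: $0$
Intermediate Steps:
$v = 0$ ($v = \left(-7\right) 0 = 0$)
$v \left(-10 - 7\right) = 0 \left(-10 - 7\right) = 0 \left(-17\right) = 0$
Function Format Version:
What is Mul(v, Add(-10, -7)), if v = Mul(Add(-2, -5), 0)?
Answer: 0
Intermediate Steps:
v = 0 (v = Mul(-7, 0) = 0)
Mul(v, Add(-10, -7)) = Mul(0, Add(-10, -7)) = Mul(0, -17) = 0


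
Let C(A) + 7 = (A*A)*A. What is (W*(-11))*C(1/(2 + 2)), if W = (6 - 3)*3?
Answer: 44253/64 ≈ 691.45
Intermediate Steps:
C(A) = -7 + A**3 (C(A) = -7 + (A*A)*A = -7 + A**2*A = -7 + A**3)
W = 9 (W = 3*3 = 9)
(W*(-11))*C(1/(2 + 2)) = (9*(-11))*(-7 + (1/(2 + 2))**3) = -99*(-7 + (1/4)**3) = -99*(-7 + 1/64) = -99*(-447/64) = 44253/64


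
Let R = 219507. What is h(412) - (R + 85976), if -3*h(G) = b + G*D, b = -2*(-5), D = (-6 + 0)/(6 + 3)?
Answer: -2748553/9 ≈ -3.0540e+5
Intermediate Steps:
D = -⅔ (D = -6/9 = -6*⅑ = -⅔ ≈ -0.66667)
b = 10
h(G) = -10/3 + 2*G/9 (h(G) = -(10 + G*(-⅔))/3 = -(10 - 2*G/3)/3 = -10/3 + 2*G/9)
h(412) - (R + 85976) = (-10/3 + (2/9)*412) - (219507 + 85976) = (-10/3 + 824/9) - 1*305483 = 794/9 - 305483 = -2748553/9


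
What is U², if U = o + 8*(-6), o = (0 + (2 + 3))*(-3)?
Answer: 3969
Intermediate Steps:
o = -15 (o = (0 + 5)*(-3) = 5*(-3) = -15)
U = -63 (U = -15 + 8*(-6) = -15 - 48 = -63)
U² = (-63)² = 3969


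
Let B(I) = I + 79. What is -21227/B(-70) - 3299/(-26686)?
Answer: -566434031/240174 ≈ -2358.4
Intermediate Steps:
B(I) = 79 + I
-21227/B(-70) - 3299/(-26686) = -21227/(79 - 70) - 3299/(-26686) = -21227/9 - 3299*(-1/26686) = -21227*1/9 + 3299/26686 = -21227/9 + 3299/26686 = -566434031/240174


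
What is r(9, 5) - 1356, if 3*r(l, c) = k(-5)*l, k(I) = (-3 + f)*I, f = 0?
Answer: -1311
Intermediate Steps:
k(I) = -3*I (k(I) = (-3 + 0)*I = -3*I)
r(l, c) = 5*l (r(l, c) = ((-3*(-5))*l)/3 = (15*l)/3 = 5*l)
r(9, 5) - 1356 = 5*9 - 1356 = 45 - 1356 = -1311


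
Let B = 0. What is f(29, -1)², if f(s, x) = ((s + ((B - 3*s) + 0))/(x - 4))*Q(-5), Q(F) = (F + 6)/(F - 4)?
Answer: 3364/2025 ≈ 1.6612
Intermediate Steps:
Q(F) = (6 + F)/(-4 + F)
f(s, x) = 2*s/(9*(-4 + x)) (f(s, x) = ((s + ((0 - 3*s) + 0))/(x - 4))*((6 - 5)/(-4 - 5)) = ((s + (-3*s + 0))/(-4 + x))*(1/(-9)) = ((s - 3*s)/(-4 + x))*(-⅑*1) = ((-2*s)/(-4 + x))*(-⅑) = -2*s/(-4 + x)*(-⅑) = 2*s/(9*(-4 + x)))
f(29, -1)² = ((2/9)*29/(-4 - 1))² = ((2/9)*29/(-5))² = ((2/9)*29*(-⅕))² = (-58/45)² = 3364/2025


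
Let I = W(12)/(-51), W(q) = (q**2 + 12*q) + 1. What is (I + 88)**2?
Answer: 61009/9 ≈ 6778.8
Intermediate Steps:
W(q) = 1 + q**2 + 12*q
I = -17/3 (I = (1 + 12**2 + 12*12)/(-51) = (1 + 144 + 144)*(-1/51) = 289*(-1/51) = -17/3 ≈ -5.6667)
(I + 88)**2 = (-17/3 + 88)**2 = (247/3)**2 = 61009/9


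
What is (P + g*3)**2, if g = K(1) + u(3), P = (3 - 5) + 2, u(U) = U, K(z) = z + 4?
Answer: 576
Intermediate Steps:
K(z) = 4 + z
P = 0 (P = -2 + 2 = 0)
g = 8 (g = (4 + 1) + 3 = 5 + 3 = 8)
(P + g*3)**2 = (0 + 8*3)**2 = (0 + 24)**2 = 24**2 = 576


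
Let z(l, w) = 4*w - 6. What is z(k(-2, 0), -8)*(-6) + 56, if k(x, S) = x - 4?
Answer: 284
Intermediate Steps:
k(x, S) = -4 + x
z(l, w) = -6 + 4*w
z(k(-2, 0), -8)*(-6) + 56 = (-6 + 4*(-8))*(-6) + 56 = (-6 - 32)*(-6) + 56 = -38*(-6) + 56 = 228 + 56 = 284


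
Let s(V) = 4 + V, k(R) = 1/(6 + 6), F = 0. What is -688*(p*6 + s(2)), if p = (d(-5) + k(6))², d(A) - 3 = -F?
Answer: -130118/3 ≈ -43373.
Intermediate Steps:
d(A) = 3 (d(A) = 3 - 1*0 = 3 + 0 = 3)
k(R) = 1/12
p = 1369/144 (p = (3 + 1/12)² = (37/12)² = 1369/144 ≈ 9.5069)
-688*(p*6 + s(2)) = -688*((1369/144)*6 + (4 + 2)) = -688*(1369/24 + 6) = -688*1513/24 = -130118/3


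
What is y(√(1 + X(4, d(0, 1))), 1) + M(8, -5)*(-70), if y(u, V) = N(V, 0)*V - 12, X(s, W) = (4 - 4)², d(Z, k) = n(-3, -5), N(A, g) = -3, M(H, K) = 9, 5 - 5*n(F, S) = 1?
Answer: -645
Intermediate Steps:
n(F, S) = ⅘ (n(F, S) = 1 - ⅕*1 = 1 - ⅕ = ⅘)
d(Z, k) = ⅘
X(s, W) = 0 (X(s, W) = 0² = 0)
y(u, V) = -12 - 3*V (y(u, V) = -3*V - 12 = -12 - 3*V)
y(√(1 + X(4, d(0, 1))), 1) + M(8, -5)*(-70) = (-12 - 3*1) + 9*(-70) = (-12 - 3) - 630 = -15 - 630 = -645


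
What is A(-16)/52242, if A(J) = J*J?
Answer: 128/26121 ≈ 0.0049003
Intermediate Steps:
A(J) = J²
A(-16)/52242 = (-16)²/52242 = 256*(1/52242) = 128/26121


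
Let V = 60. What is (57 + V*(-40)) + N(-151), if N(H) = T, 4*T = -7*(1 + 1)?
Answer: -4693/2 ≈ -2346.5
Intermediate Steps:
T = -7/2 (T = (-7*(1 + 1))/4 = (-7*2)/4 = (1/4)*(-14) = -7/2 ≈ -3.5000)
N(H) = -7/2
(57 + V*(-40)) + N(-151) = (57 + 60*(-40)) - 7/2 = (57 - 2400) - 7/2 = -2343 - 7/2 = -4693/2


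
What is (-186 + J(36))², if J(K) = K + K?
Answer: 12996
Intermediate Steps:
J(K) = 2*K
(-186 + J(36))² = (-186 + 2*36)² = (-186 + 72)² = (-114)² = 12996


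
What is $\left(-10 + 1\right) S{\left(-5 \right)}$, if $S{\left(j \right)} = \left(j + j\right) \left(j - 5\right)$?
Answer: $-900$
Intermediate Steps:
$S{\left(j \right)} = 2 j \left(-5 + j\right)$
$\left(-10 + 1\right) S{\left(-5 \right)} = \left(-10 + 1\right) 2 \left(-5\right) \left(-5 - 5\right) = - 9 \cdot 2 \left(-5\right) \left(-10\right) = \left(-9\right) 100 = -900$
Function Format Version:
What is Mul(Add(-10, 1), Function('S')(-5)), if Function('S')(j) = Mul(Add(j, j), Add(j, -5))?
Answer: -900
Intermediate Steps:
Function('S')(j) = Mul(2, j, Add(-5, j)) (Function('S')(j) = Mul(Mul(2, j), Add(-5, j)) = Mul(2, j, Add(-5, j)))
Mul(Add(-10, 1), Function('S')(-5)) = Mul(Add(-10, 1), Mul(2, -5, Add(-5, -5))) = Mul(-9, Mul(2, -5, -10)) = Mul(-9, 100) = -900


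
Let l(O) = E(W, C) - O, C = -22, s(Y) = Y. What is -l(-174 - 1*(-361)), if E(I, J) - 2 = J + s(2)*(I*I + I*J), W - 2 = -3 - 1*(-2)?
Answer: 249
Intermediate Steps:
W = 1 (W = 2 + (-3 - 1*(-2)) = 2 + (-3 + 2) = 2 - 1 = 1)
E(I, J) = 2 + J + 2*I² + 2*I*J (E(I, J) = 2 + (J + 2*(I*I + I*J)) = 2 + (J + 2*(I² + I*J)) = 2 + (J + (2*I² + 2*I*J)) = 2 + (J + 2*I² + 2*I*J) = 2 + J + 2*I² + 2*I*J)
l(O) = -62 - O (l(O) = (2 - 22 + 2*1² + 2*1*(-22)) - O = (2 - 22 + 2*1 - 44) - O = (2 - 22 + 2 - 44) - O = -62 - O)
-l(-174 - 1*(-361)) = -(-62 - (-174 - 1*(-361))) = -(-62 - (-174 + 361)) = -(-62 - 1*187) = -(-62 - 187) = -1*(-249) = 249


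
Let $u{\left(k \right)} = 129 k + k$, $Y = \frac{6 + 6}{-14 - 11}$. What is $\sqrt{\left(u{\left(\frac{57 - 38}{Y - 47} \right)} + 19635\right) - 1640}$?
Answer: $\frac{\sqrt{25281099905}}{1187} \approx 133.95$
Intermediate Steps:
$Y = - \frac{12}{25}$ ($Y = \frac{12}{-25} = 12 \left(- \frac{1}{25}\right) = - \frac{12}{25} \approx -0.48$)
$u{\left(k \right)} = 130 k$
$\sqrt{\left(u{\left(\frac{57 - 38}{Y - 47} \right)} + 19635\right) - 1640} = \sqrt{\left(130 \frac{57 - 38}{- \frac{12}{25} - 47} + 19635\right) - 1640} = \sqrt{\left(130 \frac{19}{- \frac{1187}{25}} + 19635\right) - 1640} = \sqrt{\left(130 \cdot 19 \left(- \frac{25}{1187}\right) + 19635\right) - 1640} = \sqrt{\left(130 \left(- \frac{475}{1187}\right) + 19635\right) - 1640} = \sqrt{\left(- \frac{61750}{1187} + 19635\right) - 1640} = \sqrt{\frac{23244995}{1187} - 1640} = \sqrt{\frac{21298315}{1187}} = \frac{\sqrt{25281099905}}{1187}$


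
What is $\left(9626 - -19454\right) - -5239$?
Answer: $34319$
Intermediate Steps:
$\left(9626 - -19454\right) - -5239 = \left(9626 + 19454\right) + 5239 = 29080 + 5239 = 34319$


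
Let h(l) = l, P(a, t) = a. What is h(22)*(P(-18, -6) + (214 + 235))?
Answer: 9482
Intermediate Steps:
h(22)*(P(-18, -6) + (214 + 235)) = 22*(-18 + (214 + 235)) = 22*(-18 + 449) = 22*431 = 9482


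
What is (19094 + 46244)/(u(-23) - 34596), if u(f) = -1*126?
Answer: -32669/17361 ≈ -1.8817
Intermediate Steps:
u(f) = -126
(19094 + 46244)/(u(-23) - 34596) = (19094 + 46244)/(-126 - 34596) = 65338/(-34722) = 65338*(-1/34722) = -32669/17361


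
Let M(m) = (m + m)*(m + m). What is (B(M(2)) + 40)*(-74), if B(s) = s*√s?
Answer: -7696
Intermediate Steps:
M(m) = 4*m² (M(m) = (2*m)*(2*m) = 4*m²)
B(s) = s^(3/2)
(B(M(2)) + 40)*(-74) = ((4*2²)^(3/2) + 40)*(-74) = ((4*4)^(3/2) + 40)*(-74) = (16^(3/2) + 40)*(-74) = (64 + 40)*(-74) = 104*(-74) = -7696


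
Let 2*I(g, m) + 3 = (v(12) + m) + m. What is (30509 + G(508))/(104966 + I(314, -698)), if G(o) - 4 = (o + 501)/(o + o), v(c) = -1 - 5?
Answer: 31002217/105931716 ≈ 0.29266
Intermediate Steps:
v(c) = -6
I(g, m) = -9/2 + m (I(g, m) = -3/2 + ((-6 + m) + m)/2 = -3/2 + (-6 + 2*m)/2 = -3/2 + (-3 + m) = -9/2 + m)
G(o) = 4 + (501 + o)/(2*o) (G(o) = 4 + (o + 501)/(o + o) = 4 + (501 + o)/((2*o)) = 4 + (501 + o)*(1/(2*o)) = 4 + (501 + o)/(2*o))
(30509 + G(508))/(104966 + I(314, -698)) = (30509 + (3/2)*(167 + 3*508)/508)/(104966 + (-9/2 - 698)) = (30509 + (3/2)*(1/508)*(167 + 1524))/(104966 - 1405/2) = (30509 + (3/2)*(1/508)*1691)/(208527/2) = (30509 + 5073/1016)*(2/208527) = (31002217/1016)*(2/208527) = 31002217/105931716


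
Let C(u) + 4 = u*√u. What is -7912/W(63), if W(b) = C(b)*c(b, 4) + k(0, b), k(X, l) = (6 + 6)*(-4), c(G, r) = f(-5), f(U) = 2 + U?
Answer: -31648/249903 + 55384*√7/27767 ≈ 5.1506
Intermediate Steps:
C(u) = -4 + u^(3/2) (C(u) = -4 + u*√u = -4 + u^(3/2))
c(G, r) = -3 (c(G, r) = 2 - 5 = -3)
k(X, l) = -48 (k(X, l) = 12*(-4) = -48)
W(b) = -36 - 3*b^(3/2) (W(b) = (-4 + b^(3/2))*(-3) - 48 = (12 - 3*b^(3/2)) - 48 = -36 - 3*b^(3/2))
-7912/W(63) = -7912/(-36 - 567*√7)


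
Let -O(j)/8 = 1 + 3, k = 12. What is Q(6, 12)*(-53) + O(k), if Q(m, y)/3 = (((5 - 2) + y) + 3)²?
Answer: -51548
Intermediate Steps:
O(j) = -32 (O(j) = -8*(1 + 3) = -8*4 = -32)
Q(m, y) = 3*(6 + y)² (Q(m, y) = 3*(((5 - 2) + y) + 3)² = 3*((3 + y) + 3)² = 3*(6 + y)²)
Q(6, 12)*(-53) + O(k) = (3*(6 + 12)²)*(-53) - 32 = (3*18²)*(-53) - 32 = (3*324)*(-53) - 32 = 972*(-53) - 32 = -51516 - 32 = -51548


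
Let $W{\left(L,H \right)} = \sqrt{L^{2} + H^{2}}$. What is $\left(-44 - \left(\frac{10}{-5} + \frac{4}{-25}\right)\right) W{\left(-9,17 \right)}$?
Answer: $- \frac{1046 \sqrt{370}}{25} \approx -804.81$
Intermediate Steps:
$W{\left(L,H \right)} = \sqrt{H^{2} + L^{2}}$
$\left(-44 - \left(\frac{10}{-5} + \frac{4}{-25}\right)\right) W{\left(-9,17 \right)} = \left(-44 - \left(\frac{10}{-5} + \frac{4}{-25}\right)\right) \sqrt{17^{2} + \left(-9\right)^{2}} = \left(-44 - \left(10 \left(- \frac{1}{5}\right) + 4 \left(- \frac{1}{25}\right)\right)\right) \sqrt{289 + 81} = \left(-44 - \left(-2 - \frac{4}{25}\right)\right) \sqrt{370} = \left(-44 - - \frac{54}{25}\right) \sqrt{370} = \left(-44 + \frac{54}{25}\right) \sqrt{370} = - \frac{1046 \sqrt{370}}{25}$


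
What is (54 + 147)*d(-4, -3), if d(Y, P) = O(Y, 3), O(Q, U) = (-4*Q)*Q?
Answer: -12864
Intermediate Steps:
O(Q, U) = -4*Q**2
d(Y, P) = -4*Y**2
(54 + 147)*d(-4, -3) = (54 + 147)*(-4*(-4)**2) = 201*(-4*16) = 201*(-64) = -12864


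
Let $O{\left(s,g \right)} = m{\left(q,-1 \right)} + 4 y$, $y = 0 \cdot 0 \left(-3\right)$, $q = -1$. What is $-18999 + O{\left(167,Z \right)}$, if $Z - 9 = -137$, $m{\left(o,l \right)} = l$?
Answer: $-19000$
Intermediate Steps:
$Z = -128$ ($Z = 9 - 137 = -128$)
$y = 0$ ($y = 0 \left(-3\right) = 0$)
$O{\left(s,g \right)} = -1$ ($O{\left(s,g \right)} = -1 + 4 \cdot 0 = -1 + 0 = -1$)
$-18999 + O{\left(167,Z \right)} = -18999 - 1 = -19000$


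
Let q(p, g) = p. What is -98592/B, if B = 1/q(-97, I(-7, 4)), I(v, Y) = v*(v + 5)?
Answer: 9563424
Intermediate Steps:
I(v, Y) = v*(5 + v)
B = -1/97 (B = 1/(-97) = -1/97 ≈ -0.010309)
-98592/B = -98592/(-1/97) = -98592*(-97) = 9563424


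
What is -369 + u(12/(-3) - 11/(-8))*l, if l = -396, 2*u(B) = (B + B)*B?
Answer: -49563/16 ≈ -3097.7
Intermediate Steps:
u(B) = B² (u(B) = ((B + B)*B)/2 = ((2*B)*B)/2 = (2*B²)/2 = B²)
-369 + u(12/(-3) - 11/(-8))*l = -369 + (12/(-3) - 11/(-8))²*(-396) = -369 + (12*(-⅓) - 11*(-⅛))²*(-396) = -369 + (-4 + 11/8)²*(-396) = -369 + (-21/8)²*(-396) = -369 + (441/64)*(-396) = -369 - 43659/16 = -49563/16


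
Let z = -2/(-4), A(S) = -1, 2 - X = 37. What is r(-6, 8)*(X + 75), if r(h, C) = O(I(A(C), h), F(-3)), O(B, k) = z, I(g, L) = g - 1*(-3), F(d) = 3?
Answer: 20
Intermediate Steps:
X = -35 (X = 2 - 1*37 = 2 - 37 = -35)
z = 1/2 (z = -2*(-1/4) = 1/2 ≈ 0.50000)
I(g, L) = 3 + g (I(g, L) = g + 3 = 3 + g)
O(B, k) = 1/2
r(h, C) = 1/2
r(-6, 8)*(X + 75) = (-35 + 75)/2 = (1/2)*40 = 20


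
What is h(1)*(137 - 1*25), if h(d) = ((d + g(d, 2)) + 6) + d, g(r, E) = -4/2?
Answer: 672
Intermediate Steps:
g(r, E) = -2 (g(r, E) = -4*½ = -2)
h(d) = 4 + 2*d (h(d) = ((d - 2) + 6) + d = ((-2 + d) + 6) + d = (4 + d) + d = 4 + 2*d)
h(1)*(137 - 1*25) = (4 + 2*1)*(137 - 1*25) = (4 + 2)*(137 - 25) = 6*112 = 672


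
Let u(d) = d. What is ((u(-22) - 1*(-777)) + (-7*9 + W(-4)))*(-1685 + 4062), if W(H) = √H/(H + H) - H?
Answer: 1654392 - 2377*I/4 ≈ 1.6544e+6 - 594.25*I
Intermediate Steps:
W(H) = 1/(2*√H) - H (W(H) = √H/((2*H)) - H = (1/(2*H))*√H - H = 1/(2*√H) - H)
((u(-22) - 1*(-777)) + (-7*9 + W(-4)))*(-1685 + 4062) = ((-22 - 1*(-777)) + (-7*9 + (1/(2*√(-4)) - 1*(-4))))*(-1685 + 4062) = ((-22 + 777) + (-63 + ((-I/2)/2 + 4)))*2377 = (755 + (-63 + (-I/4 + 4)))*2377 = (755 + (-63 + (4 - I/4)))*2377 = (755 + (-59 - I/4))*2377 = (696 - I/4)*2377 = 1654392 - 2377*I/4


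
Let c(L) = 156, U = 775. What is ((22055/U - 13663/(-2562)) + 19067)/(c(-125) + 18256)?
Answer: 7585115117/7311589320 ≈ 1.0374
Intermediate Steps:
((22055/U - 13663/(-2562)) + 19067)/(c(-125) + 18256) = ((22055/775 - 13663/(-2562)) + 19067)/(156 + 18256) = ((22055*(1/775) - 13663*(-1/2562)) + 19067)/18412 = ((4411/155 + 13663/2562) + 19067)*(1/18412) = (13418747/397110 + 19067)*(1/18412) = (7585115117/397110)*(1/18412) = 7585115117/7311589320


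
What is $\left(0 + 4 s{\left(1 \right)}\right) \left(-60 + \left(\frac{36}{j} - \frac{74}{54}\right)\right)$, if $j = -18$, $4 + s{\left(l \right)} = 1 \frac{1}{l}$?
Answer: $\frac{6844}{9} \approx 760.44$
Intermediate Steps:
$s{\left(l \right)} = -4 + \frac{1}{l}$ ($s{\left(l \right)} = -4 + 1 \frac{1}{l} = -4 + \frac{1}{l}$)
$\left(0 + 4 s{\left(1 \right)}\right) \left(-60 + \left(\frac{36}{j} - \frac{74}{54}\right)\right) = \left(0 + 4 \left(-4 + 1^{-1}\right)\right) \left(-60 + \left(\frac{36}{-18} - \frac{74}{54}\right)\right) = \left(0 + 4 \left(-4 + 1\right)\right) \left(-60 + \left(36 \left(- \frac{1}{18}\right) - \frac{37}{27}\right)\right) = \left(0 + 4 \left(-3\right)\right) \left(-60 - \frac{91}{27}\right) = \left(0 - 12\right) \left(-60 - \frac{91}{27}\right) = \left(-12\right) \left(- \frac{1711}{27}\right) = \frac{6844}{9}$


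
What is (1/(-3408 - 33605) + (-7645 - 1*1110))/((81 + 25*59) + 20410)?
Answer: -7715448/19357799 ≈ -0.39857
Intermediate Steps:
(1/(-3408 - 33605) + (-7645 - 1*1110))/((81 + 25*59) + 20410) = (1/(-37013) + (-7645 - 1110))/((81 + 1475) + 20410) = (-1/37013 - 8755)/(1556 + 20410) = -324048816/37013/21966 = -324048816/37013*1/21966 = -7715448/19357799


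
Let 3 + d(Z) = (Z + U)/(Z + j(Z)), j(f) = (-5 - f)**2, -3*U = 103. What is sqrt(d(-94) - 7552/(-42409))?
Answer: 2*I*sqrt(78182260687501835)/331935243 ≈ 1.6847*I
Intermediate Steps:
U = -103/3 (U = -1/3*103 = -103/3 ≈ -34.333)
d(Z) = -3 + (-103/3 + Z)/(Z + (5 + Z)**2) (d(Z) = -3 + (Z - 103/3)/(Z + (5 + Z)**2) = -3 + (-103/3 + Z)/(Z + (5 + Z)**2))
sqrt(d(-94) - 7552/(-42409)) = sqrt((-328 - 96*(-94) - 9*(-94)**2)/(3*(25 + (-94)**2 + 11*(-94))) - 7552/(-42409)) = sqrt((-328 + 9024 - 9*8836)/(3*(25 + 8836 - 1034)) - 7552*(-1/42409)) = sqrt((1/3)*(-328 + 9024 - 79524)/7827 + 7552/42409) = sqrt((1/3)*(1/7827)*(-70828) + 7552/42409) = sqrt(-70828/23481 + 7552/42409) = sqrt(-2826416140/995805729) = 2*I*sqrt(78182260687501835)/331935243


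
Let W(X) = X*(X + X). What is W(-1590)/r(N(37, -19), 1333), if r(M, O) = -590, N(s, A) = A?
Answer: -505620/59 ≈ -8569.8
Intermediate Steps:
W(X) = 2*X**2 (W(X) = X*(2*X) = 2*X**2)
W(-1590)/r(N(37, -19), 1333) = (2*(-1590)**2)/(-590) = (2*2528100)*(-1/590) = 5056200*(-1/590) = -505620/59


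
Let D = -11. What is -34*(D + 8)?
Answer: 102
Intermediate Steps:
-34*(D + 8) = -34*(-11 + 8) = -34*(-3) = 102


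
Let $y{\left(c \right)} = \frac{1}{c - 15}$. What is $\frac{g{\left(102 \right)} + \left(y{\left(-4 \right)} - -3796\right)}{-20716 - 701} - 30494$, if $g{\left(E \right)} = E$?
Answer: $- \frac{4136261341}{135641} \approx -30494.0$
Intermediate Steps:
$y{\left(c \right)} = \frac{1}{-15 + c}$
$\frac{g{\left(102 \right)} + \left(y{\left(-4 \right)} - -3796\right)}{-20716 - 701} - 30494 = \frac{102 + \left(\frac{1}{-15 - 4} - -3796\right)}{-20716 - 701} - 30494 = \frac{102 + \left(\frac{1}{-19} + 3796\right)}{-21417} - 30494 = \left(102 + \left(- \frac{1}{19} + 3796\right)\right) \left(- \frac{1}{21417}\right) - 30494 = \left(102 + \frac{72123}{19}\right) \left(- \frac{1}{21417}\right) - 30494 = \frac{74061}{19} \left(- \frac{1}{21417}\right) - 30494 = - \frac{24687}{135641} - 30494 = - \frac{4136261341}{135641}$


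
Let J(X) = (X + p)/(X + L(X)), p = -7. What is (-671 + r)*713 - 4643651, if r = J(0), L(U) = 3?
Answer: -15371213/3 ≈ -5.1237e+6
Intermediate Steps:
J(X) = (-7 + X)/(3 + X) (J(X) = (X - 7)/(X + 3) = (-7 + X)/(3 + X))
r = -7/3 (r = (-7 + 0)/(3 + 0) = -7/3 ≈ -2.3333)
(-671 + r)*713 - 4643651 = (-671 - 7/3)*713 - 4643651 = -2020/3*713 - 4643651 = -1440260/3 - 4643651 = -15371213/3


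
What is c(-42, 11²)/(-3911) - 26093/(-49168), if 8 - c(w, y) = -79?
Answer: 97772107/192296048 ≈ 0.50845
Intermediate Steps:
c(w, y) = 87 (c(w, y) = 8 - 1*(-79) = 8 + 79 = 87)
c(-42, 11²)/(-3911) - 26093/(-49168) = 87/(-3911) - 26093/(-49168) = 87*(-1/3911) - 26093*(-1/49168) = -87/3911 + 26093/49168 = 97772107/192296048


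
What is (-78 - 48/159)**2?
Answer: 17222500/2809 ≈ 6131.2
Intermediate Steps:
(-78 - 48/159)**2 = (-78 - 48*1/159)**2 = (-78 - 16/53)**2 = (-4150/53)**2 = 17222500/2809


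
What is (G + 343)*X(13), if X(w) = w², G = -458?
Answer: -19435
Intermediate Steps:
(G + 343)*X(13) = (-458 + 343)*13² = -115*169 = -19435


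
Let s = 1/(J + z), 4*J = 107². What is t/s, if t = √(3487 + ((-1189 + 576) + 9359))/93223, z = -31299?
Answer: -113747*√12233/372892 ≈ -33.738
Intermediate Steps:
J = 11449/4 (J = (¼)*107² = (¼)*11449 = 11449/4 ≈ 2862.3)
s = -4/113747 (s = 1/(11449/4 - 31299) = 1/(-113747/4) = -4/113747 ≈ -3.5166e-5)
t = √12233/93223 (t = √(3487 + (-613 + 9359))*(1/93223) = √(3487 + 8746)*(1/93223) = √12233*(1/93223) = √12233/93223 ≈ 0.0011864)
t/s = (√12233/93223)/(-4/113747) = (√12233/93223)*(-113747/4) = -113747*√12233/372892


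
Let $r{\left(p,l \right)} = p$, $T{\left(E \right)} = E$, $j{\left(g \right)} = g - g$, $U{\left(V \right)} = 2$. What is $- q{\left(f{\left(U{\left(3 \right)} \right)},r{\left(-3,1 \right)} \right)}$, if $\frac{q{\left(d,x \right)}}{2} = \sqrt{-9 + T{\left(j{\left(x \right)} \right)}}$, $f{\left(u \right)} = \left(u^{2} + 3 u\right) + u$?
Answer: $- 6 i \approx - 6.0 i$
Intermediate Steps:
$j{\left(g \right)} = 0$
$f{\left(u \right)} = u^{2} + 4 u$
$q{\left(d,x \right)} = 6 i$ ($q{\left(d,x \right)} = 2 \sqrt{-9 + 0} = 2 \sqrt{-9} = 2 \cdot 3 i = 6 i$)
$- q{\left(f{\left(U{\left(3 \right)} \right)},r{\left(-3,1 \right)} \right)} = - 6 i$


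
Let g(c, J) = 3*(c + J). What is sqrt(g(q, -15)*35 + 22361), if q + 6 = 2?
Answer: sqrt(20366) ≈ 142.71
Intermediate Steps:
q = -4 (q = -6 + 2 = -4)
g(c, J) = 3*J + 3*c (g(c, J) = 3*(J + c) = 3*J + 3*c)
sqrt(g(q, -15)*35 + 22361) = sqrt((3*(-15) + 3*(-4))*35 + 22361) = sqrt((-45 - 12)*35 + 22361) = sqrt(-57*35 + 22361) = sqrt(-1995 + 22361) = sqrt(20366)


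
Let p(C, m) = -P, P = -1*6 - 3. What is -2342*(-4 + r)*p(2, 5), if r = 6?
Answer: -42156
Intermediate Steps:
P = -9 (P = -6 - 3 = -9)
p(C, m) = 9 (p(C, m) = -1*(-9) = 9)
-2342*(-4 + r)*p(2, 5) = -2342*(-4 + 6)*9 = -4684*9 = -2342*18 = -42156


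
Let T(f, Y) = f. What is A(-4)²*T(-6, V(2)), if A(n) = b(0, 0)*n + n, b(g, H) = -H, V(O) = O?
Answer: -96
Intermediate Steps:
A(n) = n (A(n) = (-1*0)*n + n = 0*n + n = 0 + n = n)
A(-4)²*T(-6, V(2)) = (-4)²*(-6) = 16*(-6) = -96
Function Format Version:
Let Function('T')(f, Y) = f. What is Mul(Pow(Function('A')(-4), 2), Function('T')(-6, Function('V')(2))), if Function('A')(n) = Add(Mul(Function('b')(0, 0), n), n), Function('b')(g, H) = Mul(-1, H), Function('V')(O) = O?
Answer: -96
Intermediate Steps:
Function('A')(n) = n (Function('A')(n) = Add(Mul(Mul(-1, 0), n), n) = Add(Mul(0, n), n) = Add(0, n) = n)
Mul(Pow(Function('A')(-4), 2), Function('T')(-6, Function('V')(2))) = Mul(Pow(-4, 2), -6) = Mul(16, -6) = -96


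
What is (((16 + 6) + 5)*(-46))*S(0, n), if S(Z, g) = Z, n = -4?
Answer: 0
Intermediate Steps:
(((16 + 6) + 5)*(-46))*S(0, n) = (((16 + 6) + 5)*(-46))*0 = ((22 + 5)*(-46))*0 = (27*(-46))*0 = -1242*0 = 0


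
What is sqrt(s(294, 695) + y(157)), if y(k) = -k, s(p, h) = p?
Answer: sqrt(137) ≈ 11.705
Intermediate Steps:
sqrt(s(294, 695) + y(157)) = sqrt(294 - 1*157) = sqrt(294 - 157) = sqrt(137)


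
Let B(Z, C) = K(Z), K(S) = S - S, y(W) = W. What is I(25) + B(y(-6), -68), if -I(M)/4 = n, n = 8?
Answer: -32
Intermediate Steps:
I(M) = -32 (I(M) = -4*8 = -32)
K(S) = 0
B(Z, C) = 0
I(25) + B(y(-6), -68) = -32 + 0 = -32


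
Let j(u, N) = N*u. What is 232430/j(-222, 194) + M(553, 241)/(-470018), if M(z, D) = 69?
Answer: -13656156929/2530341903 ≈ -5.3970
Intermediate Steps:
232430/j(-222, 194) + M(553, 241)/(-470018) = 232430/((194*(-222))) + 69/(-470018) = 232430/(-43068) + 69*(-1/470018) = 232430*(-1/43068) - 69/470018 = -116215/21534 - 69/470018 = -13656156929/2530341903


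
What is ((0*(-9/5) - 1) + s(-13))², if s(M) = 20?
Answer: 361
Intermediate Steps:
((0*(-9/5) - 1) + s(-13))² = ((0*(-9/5) - 1) + 20)² = ((0 - 1) + 20)² = (-1 + 20)² = 19² = 361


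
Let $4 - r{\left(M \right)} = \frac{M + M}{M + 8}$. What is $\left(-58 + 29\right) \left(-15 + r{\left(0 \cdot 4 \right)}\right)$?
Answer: $319$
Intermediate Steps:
$r{\left(M \right)} = 4 - \frac{2 M}{8 + M}$ ($r{\left(M \right)} = 4 - \frac{M + M}{M + 8} = 4 - \frac{2 M}{8 + M}$)
$\left(-58 + 29\right) \left(-15 + r{\left(0 \cdot 4 \right)}\right) = \left(-58 + 29\right) \left(-15 + \frac{2 \left(16 + 0 \cdot 4\right)}{8 + 0 \cdot 4}\right) = - 29 \left(-15 + \frac{2 \left(16 + 0\right)}{8 + 0}\right) = - 29 \left(-15 + 2 \cdot \frac{1}{8} \cdot 16\right) = - 29 \left(-15 + 4\right) = \left(-29\right) \left(-11\right) = 319$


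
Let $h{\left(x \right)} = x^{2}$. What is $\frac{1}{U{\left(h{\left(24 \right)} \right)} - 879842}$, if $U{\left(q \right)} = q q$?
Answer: $- \frac{1}{548066} \approx -1.8246 \cdot 10^{-6}$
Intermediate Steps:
$U{\left(q \right)} = q^{2}$
$\frac{1}{U{\left(h{\left(24 \right)} \right)} - 879842} = \frac{1}{\left(24^{2}\right)^{2} - 879842} = \frac{1}{576^{2} - 879842} = \frac{1}{331776 - 879842} = \frac{1}{-548066} = - \frac{1}{548066}$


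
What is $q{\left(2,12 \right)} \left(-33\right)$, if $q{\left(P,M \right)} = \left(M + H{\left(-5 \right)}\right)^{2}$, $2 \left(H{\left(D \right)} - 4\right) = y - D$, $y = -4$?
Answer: $- \frac{35937}{4} \approx -8984.3$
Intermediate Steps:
$H{\left(D \right)} = 2 - \frac{D}{2}$ ($H{\left(D \right)} = 4 + \frac{-4 - D}{2} = 4 - \left(2 + \frac{D}{2}\right) = 2 - \frac{D}{2}$)
$q{\left(P,M \right)} = \left(\frac{9}{2} + M\right)^{2}$ ($q{\left(P,M \right)} = \left(M + \left(2 - - \frac{5}{2}\right)\right)^{2} = \left(M + \left(2 + \frac{5}{2}\right)\right)^{2} = \left(M + \frac{9}{2}\right)^{2} = \left(\frac{9}{2} + M\right)^{2}$)
$q{\left(2,12 \right)} \left(-33\right) = \frac{\left(9 + 2 \cdot 12\right)^{2}}{4} \left(-33\right) = \frac{\left(9 + 24\right)^{2}}{4} \left(-33\right) = \frac{33^{2}}{4} \left(-33\right) = \frac{1}{4} \cdot 1089 \left(-33\right) = \frac{1089}{4} \left(-33\right) = - \frac{35937}{4}$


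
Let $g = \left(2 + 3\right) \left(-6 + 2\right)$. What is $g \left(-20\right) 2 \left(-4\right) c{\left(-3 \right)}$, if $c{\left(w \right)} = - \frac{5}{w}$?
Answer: $- \frac{16000}{3} \approx -5333.3$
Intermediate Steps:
$g = -20$ ($g = 5 \left(-4\right) = -20$)
$g \left(-20\right) 2 \left(-4\right) c{\left(-3 \right)} = \left(-20\right) \left(-20\right) 2 \left(-4\right) \left(- \frac{5}{-3}\right) = 400 \left(- 8 \left(\left(-5\right) \left(- \frac{1}{3}\right)\right)\right) = 400 \left(\left(-8\right) \frac{5}{3}\right) = 400 \left(- \frac{40}{3}\right) = - \frac{16000}{3}$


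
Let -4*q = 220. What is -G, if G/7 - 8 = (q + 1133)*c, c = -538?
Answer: 4059692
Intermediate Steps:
q = -55 (q = -¼*220 = -55)
G = -4059692 (G = 56 + 7*((-55 + 1133)*(-538)) = 56 + 7*(1078*(-538)) = 56 + 7*(-579964) = 56 - 4059748 = -4059692)
-G = -1*(-4059692) = 4059692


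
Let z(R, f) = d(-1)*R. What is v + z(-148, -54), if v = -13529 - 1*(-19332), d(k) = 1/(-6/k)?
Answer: 17335/3 ≈ 5778.3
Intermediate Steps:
d(k) = -k/6
z(R, f) = R/6 (z(R, f) = (-1/6*(-1))*R = R/6)
v = 5803 (v = -13529 + 19332 = 5803)
v + z(-148, -54) = 5803 + (1/6)*(-148) = 5803 - 74/3 = 17335/3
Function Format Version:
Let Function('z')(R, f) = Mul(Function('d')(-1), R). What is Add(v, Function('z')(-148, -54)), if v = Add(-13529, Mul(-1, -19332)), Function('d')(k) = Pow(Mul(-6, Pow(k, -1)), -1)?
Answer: Rational(17335, 3) ≈ 5778.3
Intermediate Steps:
Function('d')(k) = Mul(Rational(-1, 6), k)
Function('z')(R, f) = Mul(Rational(1, 6), R) (Function('z')(R, f) = Mul(Mul(Rational(-1, 6), -1), R) = Mul(Rational(1, 6), R))
v = 5803 (v = Add(-13529, 19332) = 5803)
Add(v, Function('z')(-148, -54)) = Add(5803, Mul(Rational(1, 6), -148)) = Add(5803, Rational(-74, 3)) = Rational(17335, 3)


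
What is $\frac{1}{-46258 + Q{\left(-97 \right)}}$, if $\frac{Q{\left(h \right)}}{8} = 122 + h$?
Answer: $- \frac{1}{46058} \approx -2.1712 \cdot 10^{-5}$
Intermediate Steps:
$Q{\left(h \right)} = 976 + 8 h$ ($Q{\left(h \right)} = 8 \left(122 + h\right) = 976 + 8 h$)
$\frac{1}{-46258 + Q{\left(-97 \right)}} = \frac{1}{-46258 + \left(976 + 8 \left(-97\right)\right)} = \frac{1}{-46258 + \left(976 - 776\right)} = \frac{1}{-46258 + 200} = \frac{1}{-46058} = - \frac{1}{46058}$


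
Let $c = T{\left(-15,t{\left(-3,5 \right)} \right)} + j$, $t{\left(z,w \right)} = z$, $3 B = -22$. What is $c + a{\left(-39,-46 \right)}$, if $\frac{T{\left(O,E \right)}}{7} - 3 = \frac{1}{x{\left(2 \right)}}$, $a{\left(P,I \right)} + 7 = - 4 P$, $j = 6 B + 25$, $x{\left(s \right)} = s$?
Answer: $\frac{309}{2} \approx 154.5$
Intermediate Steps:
$B = - \frac{22}{3}$ ($B = \frac{1}{3} \left(-22\right) = - \frac{22}{3} \approx -7.3333$)
$j = -19$ ($j = 6 \left(- \frac{22}{3}\right) + 25 = -44 + 25 = -19$)
$a{\left(P,I \right)} = -7 - 4 P$
$T{\left(O,E \right)} = \frac{49}{2}$ ($T{\left(O,E \right)} = 21 + \frac{7}{2} = \frac{49}{2}$)
$c = \frac{11}{2}$ ($c = \frac{49}{2} - 19 = \frac{11}{2} \approx 5.5$)
$c + a{\left(-39,-46 \right)} = \frac{11}{2} - -149 = \frac{11}{2} + \left(-7 + 156\right) = \frac{11}{2} + 149 = \frac{309}{2}$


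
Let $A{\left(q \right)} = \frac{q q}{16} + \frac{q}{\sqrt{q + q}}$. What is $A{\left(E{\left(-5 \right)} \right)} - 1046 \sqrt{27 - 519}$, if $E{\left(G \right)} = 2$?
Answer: $\frac{5}{4} - 2092 i \sqrt{123} \approx 1.25 - 23201.0 i$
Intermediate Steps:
$A{\left(q \right)} = \frac{q^{2}}{16} + \frac{\sqrt{2} \sqrt{q}}{2}$ ($A{\left(q \right)} = q^{2} \cdot \frac{1}{16} + \frac{q}{\sqrt{2 q}} = \frac{q^{2}}{16} + \frac{q}{\sqrt{2} \sqrt{q}} = \frac{q^{2}}{16} + q \frac{\sqrt{2}}{2 \sqrt{q}} = \frac{q^{2}}{16} + \frac{\sqrt{2} \sqrt{q}}{2}$)
$A{\left(E{\left(-5 \right)} \right)} - 1046 \sqrt{27 - 519} = \left(\frac{2^{2}}{16} + \frac{\sqrt{2} \sqrt{2}}{2}\right) - 1046 \sqrt{27 - 519} = \left(\frac{1}{16} \cdot 4 + 1\right) - 1046 \sqrt{-492} = \left(\frac{1}{4} + 1\right) - 1046 \cdot 2 i \sqrt{123} = \frac{5}{4} - 2092 i \sqrt{123}$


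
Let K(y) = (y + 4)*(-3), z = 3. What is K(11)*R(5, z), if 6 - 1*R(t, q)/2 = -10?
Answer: -1440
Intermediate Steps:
R(t, q) = 32 (R(t, q) = 12 - 2*(-10) = 12 + 20 = 32)
K(y) = -12 - 3*y (K(y) = (4 + y)*(-3) = -12 - 3*y)
K(11)*R(5, z) = (-12 - 3*11)*32 = (-12 - 33)*32 = -45*32 = -1440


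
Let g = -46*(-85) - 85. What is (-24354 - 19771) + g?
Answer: -40300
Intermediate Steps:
g = 3825 (g = 3910 - 85 = 3825)
(-24354 - 19771) + g = (-24354 - 19771) + 3825 = -44125 + 3825 = -40300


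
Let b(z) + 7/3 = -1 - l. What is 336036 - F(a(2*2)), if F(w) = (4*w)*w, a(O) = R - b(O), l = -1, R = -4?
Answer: 3024224/9 ≈ 3.3603e+5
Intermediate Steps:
b(z) = -7/3 (b(z) = -7/3 + (-1 - 1*(-1)) = -7/3 + (-1 + 1) = -7/3 + 0 = -7/3)
a(O) = -5/3 (a(O) = -4 - 1*(-7/3) = -4 + 7/3 = -5/3)
F(w) = 4*w²
336036 - F(a(2*2)) = 336036 - 4*(-5/3)² = 336036 - 4*25/9 = 336036 - 1*100/9 = 336036 - 100/9 = 3024224/9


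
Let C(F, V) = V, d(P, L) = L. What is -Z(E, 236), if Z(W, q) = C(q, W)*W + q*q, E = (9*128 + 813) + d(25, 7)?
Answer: -3944480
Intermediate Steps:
E = 1972 (E = (9*128 + 813) + 7 = (1152 + 813) + 7 = 1965 + 7 = 1972)
Z(W, q) = W**2 + q**2 (Z(W, q) = W*W + q*q = W**2 + q**2)
-Z(E, 236) = -(1972**2 + 236**2) = -(3888784 + 55696) = -1*3944480 = -3944480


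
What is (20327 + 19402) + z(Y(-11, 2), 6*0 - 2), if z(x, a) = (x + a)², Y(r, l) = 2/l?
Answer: 39730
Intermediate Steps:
z(x, a) = (a + x)²
(20327 + 19402) + z(Y(-11, 2), 6*0 - 2) = (20327 + 19402) + ((6*0 - 2) + 2/2)² = 39729 + ((0 - 2) + 2*(½))² = 39729 + (-2 + 1)² = 39729 + (-1)² = 39729 + 1 = 39730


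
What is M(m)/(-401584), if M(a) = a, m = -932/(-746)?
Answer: -233/74895416 ≈ -3.1110e-6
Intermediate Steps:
m = 466/373 (m = -932*(-1/746) = 466/373 ≈ 1.2493)
M(m)/(-401584) = (466/373)/(-401584) = (466/373)*(-1/401584) = -233/74895416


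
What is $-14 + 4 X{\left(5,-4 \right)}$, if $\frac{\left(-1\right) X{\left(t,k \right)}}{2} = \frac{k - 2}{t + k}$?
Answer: $34$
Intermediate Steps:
$X{\left(t,k \right)} = - \frac{2 \left(-2 + k\right)}{k + t}$ ($X{\left(t,k \right)} = - 2 \frac{k - 2}{t + k} = - 2 \frac{-2 + k}{k + t} = - \frac{2 \left(-2 + k\right)}{k + t}$)
$-14 + 4 X{\left(5,-4 \right)} = -14 + 4 \frac{2 \left(2 - -4\right)}{-4 + 5} = -14 + 4 \frac{2 \left(2 + 4\right)}{1} = -14 + 4 \cdot 2 \cdot 1 \cdot 6 = -14 + 4 \cdot 12 = -14 + 48 = 34$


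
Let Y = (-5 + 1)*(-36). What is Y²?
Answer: 20736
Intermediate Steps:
Y = 144 (Y = -4*(-36) = 144)
Y² = 144² = 20736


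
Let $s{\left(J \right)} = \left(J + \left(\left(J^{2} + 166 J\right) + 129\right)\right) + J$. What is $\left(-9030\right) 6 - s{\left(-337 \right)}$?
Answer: $-111262$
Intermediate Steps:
$s{\left(J \right)} = 129 + J^{2} + 168 J$ ($s{\left(J \right)} = \left(J + \left(129 + J^{2} + 166 J\right)\right) + J = \left(129 + J^{2} + 167 J\right) + J = 129 + J^{2} + 168 J$)
$\left(-9030\right) 6 - s{\left(-337 \right)} = \left(-9030\right) 6 - \left(129 + \left(-337\right)^{2} + 168 \left(-337\right)\right) = -54180 - \left(129 + 113569 - 56616\right) = -54180 - 57082 = -111262$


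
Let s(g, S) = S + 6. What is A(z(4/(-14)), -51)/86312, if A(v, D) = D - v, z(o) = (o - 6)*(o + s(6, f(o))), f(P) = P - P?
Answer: -739/4229288 ≈ -0.00017473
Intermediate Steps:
f(P) = 0
s(g, S) = 6 + S
z(o) = (-6 + o)*(6 + o) (z(o) = (o - 6)*(o + (6 + 0)) = (-6 + o)*(o + 6) = (-6 + o)*(6 + o))
A(z(4/(-14)), -51)/86312 = (-51 - (-36 + (4/(-14))²))/86312 = (-51 - (-36 + (4*(-1/14))²))*(1/86312) = (-51 - (-36 + (-2/7)²))*(1/86312) = (-51 - (-36 + 4/49))*(1/86312) = (-51 - 1*(-1760/49))*(1/86312) = (-51 + 1760/49)*(1/86312) = -739/49*1/86312 = -739/4229288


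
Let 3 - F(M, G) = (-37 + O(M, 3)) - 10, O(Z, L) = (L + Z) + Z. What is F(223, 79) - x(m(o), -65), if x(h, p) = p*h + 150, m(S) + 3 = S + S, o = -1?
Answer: -874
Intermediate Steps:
m(S) = -3 + 2*S (m(S) = -3 + (S + S) = -3 + 2*S)
O(Z, L) = L + 2*Z
F(M, G) = 47 - 2*M (F(M, G) = 3 - ((-37 + (3 + 2*M)) - 10) = 3 - ((-34 + 2*M) - 10) = 3 - (-44 + 2*M) = 3 + (44 - 2*M) = 47 - 2*M)
x(h, p) = 150 + h*p (x(h, p) = h*p + 150 = 150 + h*p)
F(223, 79) - x(m(o), -65) = (47 - 2*223) - (150 + (-3 + 2*(-1))*(-65)) = (47 - 446) - (150 + (-3 - 2)*(-65)) = -399 - (150 - 5*(-65)) = -399 - (150 + 325) = -399 - 1*475 = -399 - 475 = -874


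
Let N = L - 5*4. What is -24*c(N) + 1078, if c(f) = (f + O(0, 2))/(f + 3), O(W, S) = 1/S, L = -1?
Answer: 3152/3 ≈ 1050.7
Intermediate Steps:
O(W, S) = 1/S
N = -21 (N = -1 - 5*4 = -1 - 20 = -21)
c(f) = (½ + f)/(3 + f) (c(f) = (f + 1/2)/(f + 3) = (f + ½)/(3 + f) = (½ + f)/(3 + f))
-24*c(N) + 1078 = -24*(½ - 21)/(3 - 21) + 1078 = -24*(-41)/((-18)*2) + 1078 = -(-4)*(-41)/(3*2) + 1078 = -24*41/36 + 1078 = -82/3 + 1078 = 3152/3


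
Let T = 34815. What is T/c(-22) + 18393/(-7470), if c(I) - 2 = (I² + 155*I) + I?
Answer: -8729273/611295 ≈ -14.280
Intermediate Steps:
c(I) = 2 + I² + 156*I (c(I) = 2 + ((I² + 155*I) + I) = 2 + (I² + 156*I) = 2 + I² + 156*I)
T/c(-22) + 18393/(-7470) = 34815/(2 + (-22)² + 156*(-22)) + 18393/(-7470) = 34815/(2 + 484 - 3432) + 18393*(-1/7470) = 34815/(-2946) - 6131/2490 = 34815*(-1/2946) - 6131/2490 = -11605/982 - 6131/2490 = -8729273/611295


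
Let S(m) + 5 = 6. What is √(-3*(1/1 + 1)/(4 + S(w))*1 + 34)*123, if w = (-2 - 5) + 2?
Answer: 246*√205/5 ≈ 704.44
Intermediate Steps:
w = -5 (w = -7 + 2 = -5)
S(m) = 1 (S(m) = -5 + 6 = 1)
√(-3*(1/1 + 1)/(4 + S(w))*1 + 34)*123 = √(-3*(1/1 + 1)/(4 + 1)*1 + 34)*123 = √(-3*(1 + 1)/5*1 + 34)*123 = √(-6/5*1 + 34)*123 = √(-6/5 + 34)*123 = √(164/5)*123 = (2*√205/5)*123 = 246*√205/5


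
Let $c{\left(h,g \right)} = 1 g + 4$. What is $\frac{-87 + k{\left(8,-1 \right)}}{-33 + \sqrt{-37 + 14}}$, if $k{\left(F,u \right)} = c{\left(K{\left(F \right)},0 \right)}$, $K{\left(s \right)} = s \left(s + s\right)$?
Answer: $\frac{2739}{1112} + \frac{83 i \sqrt{23}}{1112} \approx 2.4631 + 0.35796 i$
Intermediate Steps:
$K{\left(s \right)} = 2 s^{2}$ ($K{\left(s \right)} = s 2 s = 2 s^{2}$)
$c{\left(h,g \right)} = 4 + g$ ($c{\left(h,g \right)} = g + 4 = 4 + g$)
$k{\left(F,u \right)} = 4$ ($k{\left(F,u \right)} = 4 + 0 = 4$)
$\frac{-87 + k{\left(8,-1 \right)}}{-33 + \sqrt{-37 + 14}} = \frac{-87 + 4}{-33 + \sqrt{-37 + 14}} = - \frac{83}{-33 + \sqrt{-23}} = - \frac{83}{-33 + i \sqrt{23}}$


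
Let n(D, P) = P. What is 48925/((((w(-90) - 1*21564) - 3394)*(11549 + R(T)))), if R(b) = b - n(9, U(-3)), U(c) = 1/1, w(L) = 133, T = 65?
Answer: -1957/11531709 ≈ -0.00016971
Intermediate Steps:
U(c) = 1
R(b) = -1 + b (R(b) = b - 1*1 = b - 1 = -1 + b)
48925/((((w(-90) - 1*21564) - 3394)*(11549 + R(T)))) = 48925/((((133 - 1*21564) - 3394)*(11549 + (-1 + 65)))) = 48925/((((133 - 21564) - 3394)*(11549 + 64))) = 48925/(((-21431 - 3394)*11613)) = 48925/((-24825*11613)) = 48925/(-288292725) = 48925*(-1/288292725) = -1957/11531709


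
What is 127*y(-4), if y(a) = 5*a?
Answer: -2540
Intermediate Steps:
127*y(-4) = 127*(5*(-4)) = 127*(-20) = -2540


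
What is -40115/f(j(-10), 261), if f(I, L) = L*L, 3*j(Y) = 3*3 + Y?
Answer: -40115/68121 ≈ -0.58888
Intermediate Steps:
j(Y) = 3 + Y/3 (j(Y) = (3*3 + Y)/3 = (9 + Y)/3 = 3 + Y/3)
f(I, L) = L²
-40115/f(j(-10), 261) = -40115/(261²) = -40115/68121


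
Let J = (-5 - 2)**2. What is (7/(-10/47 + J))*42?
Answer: 13818/2293 ≈ 6.0262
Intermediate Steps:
J = 49 (J = (-7)**2 = 49)
(7/(-10/47 + J))*42 = (7/(-10/47 + 49))*42 = (7/(2293/47))*42 = ((47/2293)*7)*42 = (329/2293)*42 = 13818/2293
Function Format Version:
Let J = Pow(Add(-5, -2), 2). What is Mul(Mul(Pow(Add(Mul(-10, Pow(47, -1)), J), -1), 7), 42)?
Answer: Rational(13818, 2293) ≈ 6.0262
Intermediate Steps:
J = 49 (J = Pow(-7, 2) = 49)
Mul(Mul(Pow(Add(Mul(-10, Pow(47, -1)), J), -1), 7), 42) = Mul(Mul(Pow(Add(Mul(-10, Pow(47, -1)), 49), -1), 7), 42) = Mul(Mul(Pow(Add(Mul(-10, Rational(1, 47)), 49), -1), 7), 42) = Mul(Mul(Pow(Add(Rational(-10, 47), 49), -1), 7), 42) = Mul(Mul(Pow(Rational(2293, 47), -1), 7), 42) = Mul(Mul(Rational(47, 2293), 7), 42) = Mul(Rational(329, 2293), 42) = Rational(13818, 2293)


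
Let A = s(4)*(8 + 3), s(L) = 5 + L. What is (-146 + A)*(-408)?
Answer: 19176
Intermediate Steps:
A = 99 (A = (5 + 4)*(8 + 3) = 9*11 = 99)
(-146 + A)*(-408) = (-146 + 99)*(-408) = -47*(-408) = 19176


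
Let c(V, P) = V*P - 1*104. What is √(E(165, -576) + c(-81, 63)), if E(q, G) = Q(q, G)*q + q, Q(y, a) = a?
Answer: I*√100082 ≈ 316.36*I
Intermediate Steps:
c(V, P) = -104 + P*V (c(V, P) = P*V - 104 = -104 + P*V)
E(q, G) = q + G*q (E(q, G) = G*q + q = q + G*q)
√(E(165, -576) + c(-81, 63)) = √(165*(1 - 576) + (-104 + 63*(-81))) = √(165*(-575) + (-104 - 5103)) = √(-94875 - 5207) = √(-100082) = I*√100082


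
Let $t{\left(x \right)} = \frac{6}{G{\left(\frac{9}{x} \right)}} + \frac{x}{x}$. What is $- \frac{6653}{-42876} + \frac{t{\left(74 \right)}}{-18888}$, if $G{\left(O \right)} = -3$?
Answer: $\frac{10475395}{67486824} \approx 0.15522$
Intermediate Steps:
$t{\left(x \right)} = -1$ ($t{\left(x \right)} = \frac{6}{-3} + \frac{x}{x} = 6 \left(- \frac{1}{3}\right) + 1 = -2 + 1 = -1$)
$- \frac{6653}{-42876} + \frac{t{\left(74 \right)}}{-18888} = - \frac{6653}{-42876} - \frac{1}{-18888} = \left(-6653\right) \left(- \frac{1}{42876}\right) - - \frac{1}{18888} = \frac{6653}{42876} + \frac{1}{18888} = \frac{10475395}{67486824}$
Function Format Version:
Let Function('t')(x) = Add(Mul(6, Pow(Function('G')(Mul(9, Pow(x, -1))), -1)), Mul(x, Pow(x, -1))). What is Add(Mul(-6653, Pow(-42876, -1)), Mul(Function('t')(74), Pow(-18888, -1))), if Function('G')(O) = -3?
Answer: Rational(10475395, 67486824) ≈ 0.15522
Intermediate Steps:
Function('t')(x) = -1 (Function('t')(x) = Add(Mul(6, Pow(-3, -1)), Mul(x, Pow(x, -1))) = Add(Mul(6, Rational(-1, 3)), 1) = Add(-2, 1) = -1)
Add(Mul(-6653, Pow(-42876, -1)), Mul(Function('t')(74), Pow(-18888, -1))) = Add(Mul(-6653, Pow(-42876, -1)), Mul(-1, Pow(-18888, -1))) = Add(Mul(-6653, Rational(-1, 42876)), Mul(-1, Rational(-1, 18888))) = Add(Rational(6653, 42876), Rational(1, 18888)) = Rational(10475395, 67486824)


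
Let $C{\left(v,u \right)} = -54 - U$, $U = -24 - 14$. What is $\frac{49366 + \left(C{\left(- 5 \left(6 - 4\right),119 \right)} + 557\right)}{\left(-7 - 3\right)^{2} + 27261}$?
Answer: $\frac{49907}{27361} \approx 1.824$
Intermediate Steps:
$U = -38$ ($U = -24 - 14 = -38$)
$C{\left(v,u \right)} = -16$ ($C{\left(v,u \right)} = -54 - -38 = -54 + 38 = -16$)
$\frac{49366 + \left(C{\left(- 5 \left(6 - 4\right),119 \right)} + 557\right)}{\left(-7 - 3\right)^{2} + 27261} = \frac{49366 + \left(-16 + 557\right)}{\left(-7 - 3\right)^{2} + 27261} = \frac{49366 + 541}{\left(-10\right)^{2} + 27261} = \frac{49907}{100 + 27261} = \frac{49907}{27361}$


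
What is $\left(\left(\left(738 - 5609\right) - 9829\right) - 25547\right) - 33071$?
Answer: $-73318$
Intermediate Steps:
$\left(\left(\left(738 - 5609\right) - 9829\right) - 25547\right) - 33071 = \left(\left(-4871 - 9829\right) - 25547\right) - 33071 = \left(-14700 - 25547\right) - 33071 = -40247 - 33071 = -73318$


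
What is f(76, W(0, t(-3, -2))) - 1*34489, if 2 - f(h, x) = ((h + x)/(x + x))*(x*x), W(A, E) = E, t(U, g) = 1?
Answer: -69051/2 ≈ -34526.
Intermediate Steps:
f(h, x) = 2 - x*(h + x)/2 (f(h, x) = 2 - (h + x)/(x + x)*x*x = 2 - (h + x)/((2*x))*x² = 2 - (h + x)*(1/(2*x))*x² = 2 - (h + x)/(2*x)*x² = 2 - x*(h + x)/2)
f(76, W(0, t(-3, -2))) - 1*34489 = (2 - ½*1² - ½*76*1) - 1*34489 = (2 - ½*1 - 38) - 34489 = (2 - ½ - 38) - 34489 = -73/2 - 34489 = -69051/2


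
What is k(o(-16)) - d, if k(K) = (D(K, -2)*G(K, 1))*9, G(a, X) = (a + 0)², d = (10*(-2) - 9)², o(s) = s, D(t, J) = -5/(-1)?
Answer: 10679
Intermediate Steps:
D(t, J) = 5 (D(t, J) = -5*(-1) = 5)
d = 841 (d = (-20 - 9)² = (-29)² = 841)
G(a, X) = a²
k(K) = 45*K² (k(K) = (5*K²)*9 = 45*K²)
k(o(-16)) - d = 45*(-16)² - 1*841 = 45*256 - 841 = 11520 - 841 = 10679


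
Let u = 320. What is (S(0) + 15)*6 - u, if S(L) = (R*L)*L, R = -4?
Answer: -230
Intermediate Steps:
S(L) = -4*L**2 (S(L) = (-4*L)*L = -4*L**2)
(S(0) + 15)*6 - u = (-4*0**2 + 15)*6 - 1*320 = (-4*0 + 15)*6 - 320 = (0 + 15)*6 - 320 = 15*6 - 320 = 90 - 320 = -230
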